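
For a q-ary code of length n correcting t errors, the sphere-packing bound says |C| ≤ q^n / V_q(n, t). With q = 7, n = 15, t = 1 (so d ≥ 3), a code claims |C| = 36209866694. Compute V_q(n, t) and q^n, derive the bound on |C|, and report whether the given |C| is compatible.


V_q(n, t) = 91, q^n = 4747561509943, Hamming bound = 52171005603, |C| = 36209866694 ≤ bound (satisfied).

Step 1: Compute V_q(n, t) = Σ_{j=0}^1 C(n, j) (q−1)^j.
  j = 0: C(15,0)·(6)^0 = 1·1 = 1.
  j = 1: C(15,1)·(6)^1 = 15·6 = 90.
  V_q(n, t) = 1 + 90 = 91.
Step 2: q^n = 7^15 = 4747561509943.
Step 3: Hamming bound ⌊q^n / V_q(n,t)⌋ = ⌊4747561509943/91⌋ = 52171005603.
Step 4: Compare |C| = 36209866694 to 52171005603: satisfied.
The claimed |C| lies below the Hamming bound.


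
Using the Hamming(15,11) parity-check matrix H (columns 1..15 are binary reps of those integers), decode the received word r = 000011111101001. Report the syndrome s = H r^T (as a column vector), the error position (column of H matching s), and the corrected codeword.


s = (1, 1, 0, 0)^T, error position = 12, corrected codeword c = 000011111100001

Compute s = H r^T mod 2 one row at a time:
  s_1 = 1 + 1 + 1 + 0 + 1 + 0 + 0 + 1 = 5 ≡ 1 (mod 2).
  s_2 = 0 + 1 + 1 + 1 + 1 + 0 + 0 + 1 = 5 ≡ 1 (mod 2).
  s_3 = 0 + 0 + 1 + 1 + 1 + 0 + 0 + 1 = 4 ≡ 0 (mod 2).
  s_4 = 0 + 0 + 1 + 1 + 1 + 0 + 0 + 1 = 4 ≡ 0 (mod 2).
s = (1, 1, 0, 0)^T — this equals column 12 of H (binary 1100), so error is at position 12.
Correct: flip bit 12 of r = 000011111101001 to get c = 000011111100001.


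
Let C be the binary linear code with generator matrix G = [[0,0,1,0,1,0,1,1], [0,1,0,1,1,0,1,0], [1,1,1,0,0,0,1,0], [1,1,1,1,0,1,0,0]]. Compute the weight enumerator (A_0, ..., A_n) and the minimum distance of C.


Weight distribution: A_0 = 1, A_3 = 3, A_4 = 7, A_5 = 4, A_7 = 1. Minimum distance d = 3.

Enumerate all 2^4 = 16 messages m ∈ F_2^4.
For each, compute codeword c = mG in F_2^8, then tally its weight.
  m = 0000 → c = 00000000, weight = 0.
  m = 1000 → c = 00101011, weight = 4.
  m = 0100 → c = 01011010, weight = 4.
  m = 1100 → c = 01110001, weight = 4.
  m = 0010 → c = 11100010, weight = 4.
  m = 1010 → c = 11001001, weight = 4.
  m = 0110 → c = 10111000, weight = 4.
  m = 1110 → c = 10010011, weight = 4.
  m = 0001 → c = 11110100, weight = 5.
  m = 1001 → c = 11011111, weight = 7.
  m = 0101 → c = 10101110, weight = 5.
  m = 1101 → c = 10000101, weight = 3.
  m = 0011 → c = 00010110, weight = 3.
  m = 1011 → c = 00111101, weight = 5.
  m = 0111 → c = 01001100, weight = 3.
  m = 1111 → c = 01100111, weight = 5.
Tally weights:
  weight 0: 1 codewords.
  weight 3: 3 codewords.
  weight 4: 7 codewords.
  weight 5: 4 codewords.
  weight 7: 1 codewords.
Minimum distance d = smallest w > 0 with A_w > 0 = 3.
Sanity: Σ A_w = 16 = 2^4 = 16 ✓.


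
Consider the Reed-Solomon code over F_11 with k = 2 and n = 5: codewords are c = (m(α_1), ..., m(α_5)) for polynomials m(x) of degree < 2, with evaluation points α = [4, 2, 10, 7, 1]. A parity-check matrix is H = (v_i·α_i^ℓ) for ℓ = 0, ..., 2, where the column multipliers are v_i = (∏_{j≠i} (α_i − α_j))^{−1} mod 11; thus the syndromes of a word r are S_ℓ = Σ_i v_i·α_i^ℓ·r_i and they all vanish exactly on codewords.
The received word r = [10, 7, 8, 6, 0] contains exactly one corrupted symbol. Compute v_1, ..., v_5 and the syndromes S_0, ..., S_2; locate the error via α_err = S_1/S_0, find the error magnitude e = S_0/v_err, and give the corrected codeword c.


S = (6, 9, 8), error at position 4, error magnitude e = 8, c = [10, 7, 8, 9, 0].

Step 1: column multipliers v_i = (∏_{j≠i}(α_i − α_j))^{−1} mod 11.
  i = 1 (α = 4): (4−2)(4−10)(4−7)(4−1) = 2·(−6)·(−3)·3 = 108 ≡ 9, so v_1 = 9^{−1} = 5 (mod 11).
  i = 2 (α = 2): (2−4)(2−10)(2−7)(2−1) = (−2)·(−8)·(−5)·1 = −80 ≡ 8, so v_2 = 8^{−1} = 7 (mod 11).
  i = 3 (α = 10): (10−4)(10−2)(10−7)(10−1) = 6·8·3·9 = 1296 ≡ 9, so v_3 = 9^{−1} = 5 (mod 11).
  i = 4 (α = 7): (7−4)(7−2)(7−10)(7−1) = 3·5·(−3)·6 = −270 ≡ 5, so v_4 = 5^{−1} = 9 (mod 11).
  i = 5 (α = 1): (1−4)(1−2)(1−10)(1−7) = (−3)·(−1)·(−9)·(−6) = 162 ≡ 8, so v_5 = 8^{−1} = 7 (mod 11).
  v = [5, 7, 5, 9, 7].
Step 2: syndromes of r = [10, 7, 8, 6, 0] (all sums mod 11).
  S_0 = Σ v_i r_i = 5·10 + 7·7 + 5·8 + 9·6 + 7·0 = 193 ≡ 6.
  S_1 = Σ v_i α_i r_i = 5·4·10 + 7·2·7 + 5·10·8 + 9·7·6 + 7·1·0 = 1076 ≡ 9.
  α_i^2 mod 11 = [5, 4, 1, 5, 1].
  S_2 = Σ v_i α_i^2 r_i = 5·5·10 + 7·4·7 + 5·1·8 + 9·5·6 + 7·1·0 = 756 ≡ 8.
  S = (6, 9, 8) ≠ 0, so r is not a codeword (an error is present).
Step 3: locate the error. For a single error e at position i, S_ℓ = v_i·e·α_i^ℓ, so α_err = S_1/S_0.
  S_0^{−1} = 6^{−1} = 2 (mod 11), so α_err = 9·2 = 18 ≡ 7 = α_4. Error position i = 4.
  Consistency check: S_2/S_1 = 8·5 = 40 ≡ 7 = α_err ✓ (single-error assumption holds).
Step 4: error magnitude e = S_0/v_4 = S_0·∏_{j≠4}(α_4 − α_j) = 6·5 = 30 ≡ 8 (mod 11).
Step 5: correct position 4: c_4 = r_4 − e = 6 − 8 ≡ 9 (mod 11). Hence c = [10, 7, 8, 9, 0].
  Check: interpolating c through the α_i gives m(x) = 4 + 7·x (degree < 2) with m(α_i) = c_i for every i, so c is indeed a codeword.


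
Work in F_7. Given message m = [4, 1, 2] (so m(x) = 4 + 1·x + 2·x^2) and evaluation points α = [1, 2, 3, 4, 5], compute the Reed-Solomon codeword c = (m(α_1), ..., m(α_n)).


c = [0, 0, 4, 5, 3]

Message polynomial: m(x) = 4 + 1·x + 2·x^2 (mod 7).
For each evaluation point α_i, compute m(α_i) mod 7:
  α_1 = 1: Horner steps 2 → 3 → 0, so m(1) = 0.
  α_2 = 2: Horner steps 2 → 5 → 0, so m(2) = 0.
  α_3 = 3: Horner steps 2 → 0 → 4, so m(3) = 4.
  α_4 = 4: Horner steps 2 → 2 → 5, so m(4) = 5.
  α_5 = 5: Horner steps 2 → 4 → 3, so m(5) = 3.
Codeword c = [0, 0, 4, 5, 3] ∈ F_7^5.


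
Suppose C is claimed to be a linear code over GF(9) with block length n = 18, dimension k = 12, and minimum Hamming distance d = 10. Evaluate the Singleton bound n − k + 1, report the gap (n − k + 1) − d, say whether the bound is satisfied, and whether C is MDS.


Singleton RHS = n − k + 1 = 7, slack = -3, bound violated (no such code; not MDS).

Singleton bound: d ≤ n − k + 1.
Here n = 18, k = 12, so n − k + 1 = 7.
Given d = 10, check d ≤ 7: NO.
Slack = (n − k + 1) − d = -3.
The slack is negative: d = 10 exceeds n − k + 1 = 7 by 3, so the Singleton bound is violated and no linear [18, 12, 10]_9 code can exist. In particular it is not MDS (MDS requires d = n − k + 1 exactly).
Description: the claimed parameters are [18, 12, 10]_9; such a code would be impossible (violates the Singleton bound).


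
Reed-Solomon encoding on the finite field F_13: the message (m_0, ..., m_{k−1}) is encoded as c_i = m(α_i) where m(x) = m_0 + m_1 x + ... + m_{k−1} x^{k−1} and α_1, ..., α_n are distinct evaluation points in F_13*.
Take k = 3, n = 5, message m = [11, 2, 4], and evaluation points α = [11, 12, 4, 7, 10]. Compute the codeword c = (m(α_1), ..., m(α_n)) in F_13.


c = [10, 0, 5, 0, 2]

Message polynomial: m(x) = 11 + 2·x + 4·x^2 (mod 13).
For each evaluation point α_i, compute m(α_i) mod 13:
  α_1 = 11: Horner steps 4 → 7 → 10, so m(11) = 10.
  α_2 = 12: Horner steps 4 → 11 → 0, so m(12) = 0.
  α_3 = 4: Horner steps 4 → 5 → 5, so m(4) = 5.
  α_4 = 7: Horner steps 4 → 4 → 0, so m(7) = 0.
  α_5 = 10: Horner steps 4 → 3 → 2, so m(10) = 2.
Codeword c = [10, 0, 5, 0, 2] ∈ F_13^5.


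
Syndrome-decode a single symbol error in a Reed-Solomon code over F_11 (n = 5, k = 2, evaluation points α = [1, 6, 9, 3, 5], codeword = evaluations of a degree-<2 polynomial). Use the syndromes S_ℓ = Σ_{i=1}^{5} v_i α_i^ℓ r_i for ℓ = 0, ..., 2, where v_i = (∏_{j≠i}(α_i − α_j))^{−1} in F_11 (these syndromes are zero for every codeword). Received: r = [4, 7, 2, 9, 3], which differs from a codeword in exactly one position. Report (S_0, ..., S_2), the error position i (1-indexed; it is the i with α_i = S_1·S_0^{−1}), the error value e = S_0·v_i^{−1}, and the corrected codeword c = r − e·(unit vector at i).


S = (4, 2, 1), error at position 2, error magnitude e = 7, c = [4, 0, 2, 9, 3].

Step 1: column multipliers v_i = (∏_{j≠i}(α_i − α_j))^{−1} mod 11.
  i = 1 (α = 1): (1−6)(1−9)(1−3)(1−5) = (−5)·(−8)·(−2)·(−4) = 320 ≡ 1, so v_1 = 1^{−1} = 1 (mod 11).
  i = 2 (α = 6): (6−1)(6−9)(6−3)(6−5) = 5·(−3)·3·1 = −45 ≡ 10, so v_2 = 10^{−1} = 10 (mod 11).
  i = 3 (α = 9): (9−1)(9−6)(9−3)(9−5) = 8·3·6·4 = 576 ≡ 4, so v_3 = 4^{−1} = 3 (mod 11).
  i = 4 (α = 3): (3−1)(3−6)(3−9)(3−5) = 2·(−3)·(−6)·(−2) = −72 ≡ 5, so v_4 = 5^{−1} = 9 (mod 11).
  i = 5 (α = 5): (5−1)(5−6)(5−9)(5−3) = 4·(−1)·(−4)·2 = 32 ≡ 10, so v_5 = 10^{−1} = 10 (mod 11).
  v = [1, 10, 3, 9, 10].
Step 2: syndromes of r = [4, 7, 2, 9, 3] (all sums mod 11).
  S_0 = Σ v_i r_i = 1·4 + 10·7 + 3·2 + 9·9 + 10·3 = 191 ≡ 4.
  S_1 = Σ v_i α_i r_i = 1·1·4 + 10·6·7 + 3·9·2 + 9·3·9 + 10·5·3 = 871 ≡ 2.
  α_i^2 mod 11 = [1, 3, 4, 9, 3].
  S_2 = Σ v_i α_i^2 r_i = 1·1·4 + 10·3·7 + 3·4·2 + 9·9·9 + 10·3·3 = 1057 ≡ 1.
  S = (4, 2, 1) ≠ 0, so r is not a codeword (an error is present).
Step 3: locate the error. For a single error e at position i, S_ℓ = v_i·e·α_i^ℓ, so α_err = S_1/S_0.
  S_0^{−1} = 4^{−1} = 3 (mod 11), so α_err = 2·3 = 6 ≡ 6 = α_2. Error position i = 2.
  Consistency check: S_2/S_1 = 1·6 = 6 ≡ 6 = α_err ✓ (single-error assumption holds).
Step 4: error magnitude e = S_0/v_2 = S_0·∏_{j≠2}(α_2 − α_j) = 4·10 = 40 ≡ 7 (mod 11).
Step 5: correct position 2: c_2 = r_2 − e = 7 − 7 ≡ 0 (mod 11). Hence c = [4, 0, 2, 9, 3].
  Check: interpolating c through the α_i gives m(x) = 7 + 8·x (degree < 2) with m(α_i) = c_i for every i, so c is indeed a codeword.


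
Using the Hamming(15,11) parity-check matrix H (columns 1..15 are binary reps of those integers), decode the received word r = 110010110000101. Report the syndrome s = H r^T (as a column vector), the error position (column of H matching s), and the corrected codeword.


s = (1, 0, 1, 1)^T, error position = 11, corrected codeword c = 110010110010101

Compute s = H r^T mod 2 one row at a time:
  s_1 = 1 + 0 + 0 + 0 + 0 + 1 + 0 + 1 = 3 ≡ 1 (mod 2).
  s_2 = 0 + 1 + 0 + 1 + 0 + 1 + 0 + 1 = 4 ≡ 0 (mod 2).
  s_3 = 1 + 0 + 0 + 1 + 0 + 0 + 0 + 1 = 3 ≡ 1 (mod 2).
  s_4 = 1 + 0 + 1 + 1 + 0 + 0 + 1 + 1 = 5 ≡ 1 (mod 2).
s = (1, 0, 1, 1)^T — this equals column 11 of H (binary 1011), so error is at position 11.
Correct: flip bit 11 of r = 110010110000101 to get c = 110010110010101.


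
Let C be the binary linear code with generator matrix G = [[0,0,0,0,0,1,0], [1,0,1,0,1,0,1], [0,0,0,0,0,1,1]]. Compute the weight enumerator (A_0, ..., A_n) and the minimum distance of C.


Weight distribution: A_0 = 1, A_1 = 2, A_2 = 1, A_3 = 1, A_4 = 2, A_5 = 1. Minimum distance d = 1.

Enumerate all 2^3 = 8 messages m ∈ F_2^3.
For each, compute codeword c = mG in F_2^7, then tally its weight.
  m = 000 → c = 0000000, weight = 0.
  m = 100 → c = 0000010, weight = 1.
  m = 010 → c = 1010101, weight = 4.
  m = 110 → c = 1010111, weight = 5.
  m = 001 → c = 0000011, weight = 2.
  m = 101 → c = 0000001, weight = 1.
  m = 011 → c = 1010110, weight = 4.
  m = 111 → c = 1010100, weight = 3.
Tally weights:
  weight 0: 1 codewords.
  weight 1: 2 codewords.
  weight 2: 1 codewords.
  weight 3: 1 codewords.
  weight 4: 2 codewords.
  weight 5: 1 codewords.
Minimum distance d = smallest w > 0 with A_w > 0 = 1.
Sanity: Σ A_w = 8 = 2^3 = 8 ✓.


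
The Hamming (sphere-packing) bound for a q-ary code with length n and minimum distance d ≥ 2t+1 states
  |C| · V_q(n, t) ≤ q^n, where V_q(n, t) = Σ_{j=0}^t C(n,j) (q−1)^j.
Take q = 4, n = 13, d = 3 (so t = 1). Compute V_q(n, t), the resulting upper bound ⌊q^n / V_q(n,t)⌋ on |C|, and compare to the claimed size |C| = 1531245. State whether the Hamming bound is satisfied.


V_q(n, t) = 40, q^n = 67108864, Hamming bound = 1677721, |C| = 1531245 ≤ bound (satisfied).

Step 1: Compute V_q(n, t) = Σ_{j=0}^1 C(n, j) (q−1)^j.
  j = 0: C(13,0)·(3)^0 = 1·1 = 1.
  j = 1: C(13,1)·(3)^1 = 13·3 = 39.
  V_q(n, t) = 1 + 39 = 40.
Step 2: q^n = 4^13 = 67108864.
Step 3: Hamming bound ⌊q^n / V_q(n,t)⌋ = ⌊67108864/40⌋ = 1677721.
Step 4: Compare |C| = 1531245 to 1677721: satisfied.
The claimed |C| lies below the Hamming bound.


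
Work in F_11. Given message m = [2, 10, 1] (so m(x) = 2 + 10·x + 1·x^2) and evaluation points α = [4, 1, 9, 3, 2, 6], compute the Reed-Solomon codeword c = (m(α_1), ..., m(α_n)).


c = [3, 2, 8, 8, 4, 10]

Message polynomial: m(x) = 2 + 10·x + 1·x^2 (mod 11).
For each evaluation point α_i, compute m(α_i) mod 11:
  α_1 = 4: Horner steps 1 → 3 → 3, so m(4) = 3.
  α_2 = 1: Horner steps 1 → 0 → 2, so m(1) = 2.
  α_3 = 9: Horner steps 1 → 8 → 8, so m(9) = 8.
  α_4 = 3: Horner steps 1 → 2 → 8, so m(3) = 8.
  α_5 = 2: Horner steps 1 → 1 → 4, so m(2) = 4.
  α_6 = 6: Horner steps 1 → 5 → 10, so m(6) = 10.
Codeword c = [3, 2, 8, 8, 4, 10] ∈ F_11^6.


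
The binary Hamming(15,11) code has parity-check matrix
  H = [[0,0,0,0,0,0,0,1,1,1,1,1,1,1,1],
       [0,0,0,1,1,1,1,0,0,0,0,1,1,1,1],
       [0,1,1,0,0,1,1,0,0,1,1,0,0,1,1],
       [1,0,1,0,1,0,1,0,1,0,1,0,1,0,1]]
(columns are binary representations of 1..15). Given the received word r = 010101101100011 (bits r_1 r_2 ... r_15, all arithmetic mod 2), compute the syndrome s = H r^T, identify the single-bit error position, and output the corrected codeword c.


s = (0, 1, 0, 1)^T, error position = 5, corrected codeword c = 010111101100011

Compute s = H r^T mod 2 one row at a time:
  s_1 = 0 + 1 + 1 + 0 + 0 + 0 + 1 + 1 = 4 ≡ 0 (mod 2).
  s_2 = 1 + 0 + 1 + 1 + 0 + 0 + 1 + 1 = 5 ≡ 1 (mod 2).
  s_3 = 1 + 0 + 1 + 1 + 1 + 0 + 1 + 1 = 6 ≡ 0 (mod 2).
  s_4 = 0 + 0 + 0 + 1 + 1 + 0 + 0 + 1 = 3 ≡ 1 (mod 2).
s = (0, 1, 0, 1)^T — this equals column 5 of H (binary 0101), so error is at position 5.
Correct: flip bit 5 of r = 010101101100011 to get c = 010111101100011.


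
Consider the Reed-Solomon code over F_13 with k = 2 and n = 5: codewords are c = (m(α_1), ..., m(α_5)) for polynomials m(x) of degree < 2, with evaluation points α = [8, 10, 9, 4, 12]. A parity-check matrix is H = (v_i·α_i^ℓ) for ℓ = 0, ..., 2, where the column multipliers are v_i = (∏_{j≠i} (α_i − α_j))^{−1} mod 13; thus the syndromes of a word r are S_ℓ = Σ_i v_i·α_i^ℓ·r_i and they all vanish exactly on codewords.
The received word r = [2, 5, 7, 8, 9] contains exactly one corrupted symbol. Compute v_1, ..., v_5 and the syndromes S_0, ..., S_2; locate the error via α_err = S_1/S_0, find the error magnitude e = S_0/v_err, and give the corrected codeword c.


S = (3, 4, 1), error at position 2, error magnitude e = 6, c = [2, 12, 7, 8, 9].

Step 1: column multipliers v_i = (∏_{j≠i}(α_i − α_j))^{−1} mod 13.
  i = 1 (α = 8): (8−10)(8−9)(8−4)(8−12) = (−2)·(−1)·4·(−4) = −32 ≡ 7, so v_1 = 7^{−1} = 2 (mod 13).
  i = 2 (α = 10): (10−8)(10−9)(10−4)(10−12) = 2·1·6·(−2) = −24 ≡ 2, so v_2 = 2^{−1} = 7 (mod 13).
  i = 3 (α = 9): (9−8)(9−10)(9−4)(9−12) = 1·(−1)·5·(−3) = 15 ≡ 2, so v_3 = 2^{−1} = 7 (mod 13).
  i = 4 (α = 4): (4−8)(4−10)(4−9)(4−12) = (−4)·(−6)·(−5)·(−8) = 960 ≡ 11, so v_4 = 11^{−1} = 6 (mod 13).
  i = 5 (α = 12): (12−8)(12−10)(12−9)(12−4) = 4·2·3·8 = 192 ≡ 10, so v_5 = 10^{−1} = 4 (mod 13).
  v = [2, 7, 7, 6, 4].
Step 2: syndromes of r = [2, 5, 7, 8, 9] (all sums mod 13).
  S_0 = Σ v_i r_i = 2·2 + 7·5 + 7·7 + 6·8 + 4·9 = 172 ≡ 3.
  S_1 = Σ v_i α_i r_i = 2·8·2 + 7·10·5 + 7·9·7 + 6·4·8 + 4·12·9 = 1447 ≡ 4.
  α_i^2 mod 13 = [12, 9, 3, 3, 1].
  S_2 = Σ v_i α_i^2 r_i = 2·12·2 + 7·9·5 + 7·3·7 + 6·3·8 + 4·1·9 = 690 ≡ 1.
  S = (3, 4, 1) ≠ 0, so r is not a codeword (an error is present).
Step 3: locate the error. For a single error e at position i, S_ℓ = v_i·e·α_i^ℓ, so α_err = S_1/S_0.
  S_0^{−1} = 3^{−1} = 9 (mod 13), so α_err = 4·9 = 36 ≡ 10 = α_2. Error position i = 2.
  Consistency check: S_2/S_1 = 1·10 = 10 ≡ 10 = α_err ✓ (single-error assumption holds).
Step 4: error magnitude e = S_0/v_2 = S_0·∏_{j≠2}(α_2 − α_j) = 3·2 = 6 ≡ 6 (mod 13).
Step 5: correct position 2: c_2 = r_2 − e = 5 − 6 ≡ 12 (mod 13). Hence c = [2, 12, 7, 8, 9].
  Check: interpolating c through the α_i gives m(x) = 1 + 5·x (degree < 2) with m(α_i) = c_i for every i, so c is indeed a codeword.


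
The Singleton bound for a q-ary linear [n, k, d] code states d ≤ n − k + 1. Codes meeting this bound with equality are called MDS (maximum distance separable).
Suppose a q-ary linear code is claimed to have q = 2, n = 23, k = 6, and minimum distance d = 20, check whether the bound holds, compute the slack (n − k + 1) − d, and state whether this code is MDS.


Singleton RHS = n − k + 1 = 18, slack = -2, bound violated (no such code; not MDS).

Singleton bound: d ≤ n − k + 1.
Here n = 23, k = 6, so n − k + 1 = 18.
Given d = 20, check d ≤ 18: NO.
Slack = (n − k + 1) − d = -2.
The slack is negative: d = 20 exceeds n − k + 1 = 18 by 2, so the Singleton bound is violated and no linear [23, 6, 20]_2 code can exist. In particular it is not MDS (MDS requires d = n − k + 1 exactly).
Description: the claimed parameters are [23, 6, 20]_2; such a code would be impossible (violates the Singleton bound).


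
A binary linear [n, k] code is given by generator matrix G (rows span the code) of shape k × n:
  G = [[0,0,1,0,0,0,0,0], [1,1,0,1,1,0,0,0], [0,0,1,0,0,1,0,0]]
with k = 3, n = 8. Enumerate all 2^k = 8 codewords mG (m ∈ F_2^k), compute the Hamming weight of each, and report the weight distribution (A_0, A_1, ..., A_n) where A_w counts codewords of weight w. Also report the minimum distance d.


Weight distribution: A_0 = 1, A_1 = 2, A_2 = 1, A_4 = 1, A_5 = 2, A_6 = 1. Minimum distance d = 1.

Enumerate all 2^3 = 8 messages m ∈ F_2^3.
For each, compute codeword c = mG in F_2^8, then tally its weight.
  m = 000 → c = 00000000, weight = 0.
  m = 100 → c = 00100000, weight = 1.
  m = 010 → c = 11011000, weight = 4.
  m = 110 → c = 11111000, weight = 5.
  m = 001 → c = 00100100, weight = 2.
  m = 101 → c = 00000100, weight = 1.
  m = 011 → c = 11111100, weight = 6.
  m = 111 → c = 11011100, weight = 5.
Tally weights:
  weight 0: 1 codewords.
  weight 1: 2 codewords.
  weight 2: 1 codewords.
  weight 4: 1 codewords.
  weight 5: 2 codewords.
  weight 6: 1 codewords.
Minimum distance d = smallest w > 0 with A_w > 0 = 1.
Sanity: Σ A_w = 8 = 2^3 = 8 ✓.


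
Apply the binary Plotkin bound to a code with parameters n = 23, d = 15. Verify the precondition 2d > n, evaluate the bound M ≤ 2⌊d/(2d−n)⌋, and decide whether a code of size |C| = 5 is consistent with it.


Plotkin bound M ≤ 4; given |C| = 5 > bound (violated).

Check applicability: 2d = 30, n = 23.
2d − n = 7 > 0, so Plotkin applies.
Compute d/(2d−n) = 15/7 ≈ 2.1429.
⌊d/(2d−n)⌋ = 2.
Plotkin bound: M ≤ 2·2 = 4.
Given |C| = 5, check: VIOLATED.
This |C| is above the Plotkin bound, so no binary code with n = 23, d = 15 and 5 codewords exists.


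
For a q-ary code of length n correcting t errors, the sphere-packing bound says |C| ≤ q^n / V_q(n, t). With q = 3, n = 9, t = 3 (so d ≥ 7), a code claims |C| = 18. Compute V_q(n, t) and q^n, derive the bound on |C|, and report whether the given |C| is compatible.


V_q(n, t) = 835, q^n = 19683, Hamming bound = 23, |C| = 18 ≤ bound (satisfied).

Step 1: Compute V_q(n, t) = Σ_{j=0}^3 C(n, j) (q−1)^j.
  j = 0: C(9,0)·(2)^0 = 1·1 = 1.
  j = 1: C(9,1)·(2)^1 = 9·2 = 18.
  j = 2: C(9,2)·(2)^2 = 36·4 = 144.
  j = 3: C(9,3)·(2)^3 = 84·8 = 672.
  V_q(n, t) = 1 + 18 + 144 + 672 = 835.
Step 2: q^n = 3^9 = 19683.
Step 3: Hamming bound ⌊q^n / V_q(n,t)⌋ = ⌊19683/835⌋ = 23.
Step 4: Compare |C| = 18 to 23: satisfied.
The claimed |C| lies below the Hamming bound.


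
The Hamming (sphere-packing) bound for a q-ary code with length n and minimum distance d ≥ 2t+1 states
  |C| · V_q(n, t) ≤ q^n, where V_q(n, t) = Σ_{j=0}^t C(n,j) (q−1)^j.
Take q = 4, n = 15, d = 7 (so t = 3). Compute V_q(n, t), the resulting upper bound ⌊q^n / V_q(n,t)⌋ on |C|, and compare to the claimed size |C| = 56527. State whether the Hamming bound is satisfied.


V_q(n, t) = 13276, q^n = 1073741824, Hamming bound = 80878, |C| = 56527 ≤ bound (satisfied).

Step 1: Compute V_q(n, t) = Σ_{j=0}^3 C(n, j) (q−1)^j.
  j = 0: C(15,0)·(3)^0 = 1·1 = 1.
  j = 1: C(15,1)·(3)^1 = 15·3 = 45.
  j = 2: C(15,2)·(3)^2 = 105·9 = 945.
  j = 3: C(15,3)·(3)^3 = 455·27 = 12285.
  V_q(n, t) = 1 + 45 + 945 + 12285 = 13276.
Step 2: q^n = 4^15 = 1073741824.
Step 3: Hamming bound ⌊q^n / V_q(n,t)⌋ = ⌊1073741824/13276⌋ = 80878.
Step 4: Compare |C| = 56527 to 80878: satisfied.
The claimed |C| lies below the Hamming bound.


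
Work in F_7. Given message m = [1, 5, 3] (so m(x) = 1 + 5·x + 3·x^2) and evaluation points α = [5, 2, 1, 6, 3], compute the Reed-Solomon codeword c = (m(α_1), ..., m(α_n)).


c = [3, 2, 2, 6, 1]

Message polynomial: m(x) = 1 + 5·x + 3·x^2 (mod 7).
For each evaluation point α_i, compute m(α_i) mod 7:
  α_1 = 5: Horner steps 3 → 6 → 3, so m(5) = 3.
  α_2 = 2: Horner steps 3 → 4 → 2, so m(2) = 2.
  α_3 = 1: Horner steps 3 → 1 → 2, so m(1) = 2.
  α_4 = 6: Horner steps 3 → 2 → 6, so m(6) = 6.
  α_5 = 3: Horner steps 3 → 0 → 1, so m(3) = 1.
Codeword c = [3, 2, 2, 6, 1] ∈ F_7^5.


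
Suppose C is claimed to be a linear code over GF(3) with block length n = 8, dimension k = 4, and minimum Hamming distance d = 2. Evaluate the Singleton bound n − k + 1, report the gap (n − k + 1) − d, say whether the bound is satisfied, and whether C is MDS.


Singleton RHS = n − k + 1 = 5, slack = 3, bound satisfied, not MDS.

Singleton bound: d ≤ n − k + 1.
Here n = 8, k = 4, so n − k + 1 = 5.
Given d = 2, check d ≤ 5: YES.
Slack = (n − k + 1) − d = 3.
The code is NOT MDS (slack = 3 > 0).
Description: the claimed parameters are [8, 4, 2]_3; such a code would be non-MDS.


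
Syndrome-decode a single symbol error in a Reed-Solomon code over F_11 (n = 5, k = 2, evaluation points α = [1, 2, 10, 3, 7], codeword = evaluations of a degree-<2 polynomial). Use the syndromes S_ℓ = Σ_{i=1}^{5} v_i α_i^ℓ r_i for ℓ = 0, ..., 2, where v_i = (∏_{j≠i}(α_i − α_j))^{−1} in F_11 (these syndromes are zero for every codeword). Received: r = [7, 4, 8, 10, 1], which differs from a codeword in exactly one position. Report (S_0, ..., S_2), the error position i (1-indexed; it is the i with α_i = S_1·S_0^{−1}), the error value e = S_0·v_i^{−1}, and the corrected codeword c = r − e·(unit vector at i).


S = (1, 1, 1), error at position 1, error magnitude e = 9, c = [9, 4, 8, 10, 1].

Step 1: column multipliers v_i = (∏_{j≠i}(α_i − α_j))^{−1} mod 11.
  i = 1 (α = 1): (1−2)(1−10)(1−3)(1−7) = (−1)·(−9)·(−2)·(−6) = 108 ≡ 9, so v_1 = 9^{−1} = 5 (mod 11).
  i = 2 (α = 2): (2−1)(2−10)(2−3)(2−7) = 1·(−8)·(−1)·(−5) = −40 ≡ 4, so v_2 = 4^{−1} = 3 (mod 11).
  i = 3 (α = 10): (10−1)(10−2)(10−3)(10−7) = 9·8·7·3 = 1512 ≡ 5, so v_3 = 5^{−1} = 9 (mod 11).
  i = 4 (α = 3): (3−1)(3−2)(3−10)(3−7) = 2·1·(−7)·(−4) = 56 ≡ 1, so v_4 = 1^{−1} = 1 (mod 11).
  i = 5 (α = 7): (7−1)(7−2)(7−10)(7−3) = 6·5·(−3)·4 = −360 ≡ 3, so v_5 = 3^{−1} = 4 (mod 11).
  v = [5, 3, 9, 1, 4].
Step 2: syndromes of r = [7, 4, 8, 10, 1] (all sums mod 11).
  S_0 = Σ v_i r_i = 5·7 + 3·4 + 9·8 + 1·10 + 4·1 = 133 ≡ 1.
  S_1 = Σ v_i α_i r_i = 5·1·7 + 3·2·4 + 9·10·8 + 1·3·10 + 4·7·1 = 837 ≡ 1.
  α_i^2 mod 11 = [1, 4, 1, 9, 5].
  S_2 = Σ v_i α_i^2 r_i = 5·1·7 + 3·4·4 + 9·1·8 + 1·9·10 + 4·5·1 = 265 ≡ 1.
  S = (1, 1, 1) ≠ 0, so r is not a codeword (an error is present).
Step 3: locate the error. For a single error e at position i, S_ℓ = v_i·e·α_i^ℓ, so α_err = S_1/S_0.
  S_0^{−1} = 1^{−1} = 1 (mod 11), so α_err = 1·1 = 1 ≡ 1 = α_1. Error position i = 1.
  Consistency check: S_2/S_1 = 1·1 = 1 ≡ 1 = α_err ✓ (single-error assumption holds).
Step 4: error magnitude e = S_0/v_1 = S_0·∏_{j≠1}(α_1 − α_j) = 1·9 = 9 ≡ 9 (mod 11).
Step 5: correct position 1: c_1 = r_1 − e = 7 − 9 ≡ 9 (mod 11). Hence c = [9, 4, 8, 10, 1].
  Check: interpolating c through the α_i gives m(x) = 3 + 6·x (degree < 2) with m(α_i) = c_i for every i, so c is indeed a codeword.


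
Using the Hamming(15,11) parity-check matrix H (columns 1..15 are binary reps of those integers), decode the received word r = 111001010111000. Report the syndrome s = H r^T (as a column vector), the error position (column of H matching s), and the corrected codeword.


s = (0, 0, 1, 1)^T, error position = 3, corrected codeword c = 110001010111000

Compute s = H r^T mod 2 one row at a time:
  s_1 = 1 + 0 + 1 + 1 + 1 + 0 + 0 + 0 = 4 ≡ 0 (mod 2).
  s_2 = 0 + 0 + 1 + 0 + 1 + 0 + 0 + 0 = 2 ≡ 0 (mod 2).
  s_3 = 1 + 1 + 1 + 0 + 1 + 1 + 0 + 0 = 5 ≡ 1 (mod 2).
  s_4 = 1 + 1 + 0 + 0 + 0 + 1 + 0 + 0 = 3 ≡ 1 (mod 2).
s = (0, 0, 1, 1)^T — this equals column 3 of H (binary 0011), so error is at position 3.
Correct: flip bit 3 of r = 111001010111000 to get c = 110001010111000.


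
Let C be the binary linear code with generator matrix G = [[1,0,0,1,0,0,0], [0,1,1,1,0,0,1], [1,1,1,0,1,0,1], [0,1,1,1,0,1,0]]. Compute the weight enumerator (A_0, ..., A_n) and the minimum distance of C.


Weight distribution: A_0 = 1, A_1 = 1, A_2 = 2, A_3 = 2, A_4 = 5, A_5 = 5. Minimum distance d = 1.

Enumerate all 2^4 = 16 messages m ∈ F_2^4.
For each, compute codeword c = mG in F_2^7, then tally its weight.
  m = 0000 → c = 0000000, weight = 0.
  m = 1000 → c = 1001000, weight = 2.
  m = 0100 → c = 0111001, weight = 4.
  m = 1100 → c = 1110001, weight = 4.
  m = 0010 → c = 1110101, weight = 5.
  m = 1010 → c = 0111101, weight = 5.
  m = 0110 → c = 1001100, weight = 3.
  m = 1110 → c = 0000100, weight = 1.
  m = 0001 → c = 0111010, weight = 4.
  m = 1001 → c = 1110010, weight = 4.
  m = 0101 → c = 0000011, weight = 2.
  m = 1101 → c = 1001011, weight = 4.
  m = 0011 → c = 1001111, weight = 5.
  m = 1011 → c = 0000111, weight = 3.
  m = 0111 → c = 1110110, weight = 5.
  m = 1111 → c = 0111110, weight = 5.
Tally weights:
  weight 0: 1 codewords.
  weight 1: 1 codewords.
  weight 2: 2 codewords.
  weight 3: 2 codewords.
  weight 4: 5 codewords.
  weight 5: 5 codewords.
Minimum distance d = smallest w > 0 with A_w > 0 = 1.
Sanity: Σ A_w = 16 = 2^4 = 16 ✓.


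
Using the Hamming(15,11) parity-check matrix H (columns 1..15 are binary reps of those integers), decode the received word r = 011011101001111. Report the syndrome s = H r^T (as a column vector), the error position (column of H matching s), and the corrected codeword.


s = (1, 1, 0, 0)^T, error position = 12, corrected codeword c = 011011101000111

Compute s = H r^T mod 2 one row at a time:
  s_1 = 0 + 1 + 0 + 0 + 1 + 1 + 1 + 1 = 5 ≡ 1 (mod 2).
  s_2 = 0 + 1 + 1 + 1 + 1 + 1 + 1 + 1 = 7 ≡ 1 (mod 2).
  s_3 = 1 + 1 + 1 + 1 + 0 + 0 + 1 + 1 = 6 ≡ 0 (mod 2).
  s_4 = 0 + 1 + 1 + 1 + 1 + 0 + 1 + 1 = 6 ≡ 0 (mod 2).
s = (1, 1, 0, 0)^T — this equals column 12 of H (binary 1100), so error is at position 12.
Correct: flip bit 12 of r = 011011101001111 to get c = 011011101000111.


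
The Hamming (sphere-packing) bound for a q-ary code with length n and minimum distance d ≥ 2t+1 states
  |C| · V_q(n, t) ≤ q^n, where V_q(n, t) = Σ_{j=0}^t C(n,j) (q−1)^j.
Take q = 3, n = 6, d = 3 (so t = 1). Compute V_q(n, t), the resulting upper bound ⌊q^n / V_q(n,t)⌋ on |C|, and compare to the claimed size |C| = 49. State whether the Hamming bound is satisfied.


V_q(n, t) = 13, q^n = 729, Hamming bound = 56, |C| = 49 ≤ bound (satisfied).

Step 1: Compute V_q(n, t) = Σ_{j=0}^1 C(n, j) (q−1)^j.
  j = 0: C(6,0)·(2)^0 = 1·1 = 1.
  j = 1: C(6,1)·(2)^1 = 6·2 = 12.
  V_q(n, t) = 1 + 12 = 13.
Step 2: q^n = 3^6 = 729.
Step 3: Hamming bound ⌊q^n / V_q(n,t)⌋ = ⌊729/13⌋ = 56.
Step 4: Compare |C| = 49 to 56: satisfied.
The claimed |C| lies below the Hamming bound.


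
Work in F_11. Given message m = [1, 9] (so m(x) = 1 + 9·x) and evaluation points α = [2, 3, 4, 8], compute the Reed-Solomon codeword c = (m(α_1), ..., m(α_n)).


c = [8, 6, 4, 7]

Message polynomial: m(x) = 1 + 9·x (mod 11).
For each evaluation point α_i, compute m(α_i) mod 11:
  α_1 = 2: Horner steps 9 → 8, so m(2) = 8.
  α_2 = 3: Horner steps 9 → 6, so m(3) = 6.
  α_3 = 4: Horner steps 9 → 4, so m(4) = 4.
  α_4 = 8: Horner steps 9 → 7, so m(8) = 7.
Codeword c = [8, 6, 4, 7] ∈ F_11^4.


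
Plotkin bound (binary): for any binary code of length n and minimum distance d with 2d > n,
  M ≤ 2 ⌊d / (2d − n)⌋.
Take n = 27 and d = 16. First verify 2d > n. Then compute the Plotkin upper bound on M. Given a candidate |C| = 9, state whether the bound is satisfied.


Plotkin bound M ≤ 6; given |C| = 9 > bound (violated).

Check applicability: 2d = 32, n = 27.
2d − n = 5 > 0, so Plotkin applies.
Compute d/(2d−n) = 16/5 ≈ 3.2000.
⌊d/(2d−n)⌋ = 3.
Plotkin bound: M ≤ 2·3 = 6.
Given |C| = 9, check: VIOLATED.
This |C| is above the Plotkin bound, so no binary code with n = 27, d = 16 and 9 codewords exists.


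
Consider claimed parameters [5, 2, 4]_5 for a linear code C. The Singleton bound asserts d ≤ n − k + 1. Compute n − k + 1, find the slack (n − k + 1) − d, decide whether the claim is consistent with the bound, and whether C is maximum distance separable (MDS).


Singleton RHS = n − k + 1 = 4, slack = 0, bound satisfied, MDS.

Singleton bound: d ≤ n − k + 1.
Here n = 5, k = 2, so n − k + 1 = 4.
Given d = 4, check d ≤ 4: YES.
Slack = (n − k + 1) − d = 0.
The code is MDS (slack = 0).
Description: the claimed parameters are [5, 2, 4]_5; such a code would be MDS (meets Singleton bound).


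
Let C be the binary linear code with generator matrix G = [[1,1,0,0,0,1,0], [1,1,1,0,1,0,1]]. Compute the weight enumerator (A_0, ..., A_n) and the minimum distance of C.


Weight distribution: A_0 = 1, A_3 = 1, A_4 = 1, A_5 = 1. Minimum distance d = 3.

Enumerate all 2^2 = 4 messages m ∈ F_2^2.
For each, compute codeword c = mG in F_2^7, then tally its weight.
  m = 00 → c = 0000000, weight = 0.
  m = 10 → c = 1100010, weight = 3.
  m = 01 → c = 1110101, weight = 5.
  m = 11 → c = 0010111, weight = 4.
Tally weights:
  weight 0: 1 codewords.
  weight 3: 1 codewords.
  weight 4: 1 codewords.
  weight 5: 1 codewords.
Minimum distance d = smallest w > 0 with A_w > 0 = 3.
Sanity: Σ A_w = 4 = 2^2 = 4 ✓.


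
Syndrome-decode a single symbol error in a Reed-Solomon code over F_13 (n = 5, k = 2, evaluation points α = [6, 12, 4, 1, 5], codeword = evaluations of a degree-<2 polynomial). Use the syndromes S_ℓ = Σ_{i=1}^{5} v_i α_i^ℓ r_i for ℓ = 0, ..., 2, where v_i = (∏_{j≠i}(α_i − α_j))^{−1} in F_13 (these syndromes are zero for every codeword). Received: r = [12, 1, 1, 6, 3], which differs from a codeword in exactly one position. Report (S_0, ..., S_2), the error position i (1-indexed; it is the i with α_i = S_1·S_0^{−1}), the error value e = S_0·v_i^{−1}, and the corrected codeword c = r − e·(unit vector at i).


S = (5, 7, 2), error at position 3, error magnitude e = 7, c = [12, 1, 7, 6, 3].

Step 1: column multipliers v_i = (∏_{j≠i}(α_i − α_j))^{−1} mod 13.
  i = 1 (α = 6): (6−12)(6−4)(6−1)(6−5) = (−6)·2·5·1 = −60 ≡ 5, so v_1 = 5^{−1} = 8 (mod 13).
  i = 2 (α = 12): (12−6)(12−4)(12−1)(12−5) = 6·8·11·7 = 3696 ≡ 4, so v_2 = 4^{−1} = 10 (mod 13).
  i = 3 (α = 4): (4−6)(4−12)(4−1)(4−5) = (−2)·(−8)·3·(−1) = −48 ≡ 4, so v_3 = 4^{−1} = 10 (mod 13).
  i = 4 (α = 1): (1−6)(1−12)(1−4)(1−5) = (−5)·(−11)·(−3)·(−4) = 660 ≡ 10, so v_4 = 10^{−1} = 4 (mod 13).
  i = 5 (α = 5): (5−6)(5−12)(5−4)(5−1) = (−1)·(−7)·1·4 = 28 ≡ 2, so v_5 = 2^{−1} = 7 (mod 13).
  v = [8, 10, 10, 4, 7].
Step 2: syndromes of r = [12, 1, 1, 6, 3] (all sums mod 13).
  S_0 = Σ v_i r_i = 8·12 + 10·1 + 10·1 + 4·6 + 7·3 = 161 ≡ 5.
  S_1 = Σ v_i α_i r_i = 8·6·12 + 10·12·1 + 10·4·1 + 4·1·6 + 7·5·3 = 865 ≡ 7.
  α_i^2 mod 13 = [10, 1, 3, 1, 12].
  S_2 = Σ v_i α_i^2 r_i = 8·10·12 + 10·1·1 + 10·3·1 + 4·1·6 + 7·12·3 = 1276 ≡ 2.
  S = (5, 7, 2) ≠ 0, so r is not a codeword (an error is present).
Step 3: locate the error. For a single error e at position i, S_ℓ = v_i·e·α_i^ℓ, so α_err = S_1/S_0.
  S_0^{−1} = 5^{−1} = 8 (mod 13), so α_err = 7·8 = 56 ≡ 4 = α_3. Error position i = 3.
  Consistency check: S_2/S_1 = 2·2 = 4 ≡ 4 = α_err ✓ (single-error assumption holds).
Step 4: error magnitude e = S_0/v_3 = S_0·∏_{j≠3}(α_3 − α_j) = 5·4 = 20 ≡ 7 (mod 13).
Step 5: correct position 3: c_3 = r_3 − e = 1 − 7 ≡ 7 (mod 13). Hence c = [12, 1, 7, 6, 3].
  Check: interpolating c through the α_i gives m(x) = 10 + 9·x (degree < 2) with m(α_i) = c_i for every i, so c is indeed a codeword.


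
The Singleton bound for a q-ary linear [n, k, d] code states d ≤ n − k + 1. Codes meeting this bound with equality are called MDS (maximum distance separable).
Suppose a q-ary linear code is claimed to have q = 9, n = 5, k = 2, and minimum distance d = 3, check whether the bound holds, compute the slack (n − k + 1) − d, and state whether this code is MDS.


Singleton RHS = n − k + 1 = 4, slack = 1, bound satisfied, not MDS.

Singleton bound: d ≤ n − k + 1.
Here n = 5, k = 2, so n − k + 1 = 4.
Given d = 3, check d ≤ 4: YES.
Slack = (n − k + 1) − d = 1.
The code is NOT MDS (slack = 1 > 0).
Description: the claimed parameters are [5, 2, 3]_9; such a code would be non-MDS.


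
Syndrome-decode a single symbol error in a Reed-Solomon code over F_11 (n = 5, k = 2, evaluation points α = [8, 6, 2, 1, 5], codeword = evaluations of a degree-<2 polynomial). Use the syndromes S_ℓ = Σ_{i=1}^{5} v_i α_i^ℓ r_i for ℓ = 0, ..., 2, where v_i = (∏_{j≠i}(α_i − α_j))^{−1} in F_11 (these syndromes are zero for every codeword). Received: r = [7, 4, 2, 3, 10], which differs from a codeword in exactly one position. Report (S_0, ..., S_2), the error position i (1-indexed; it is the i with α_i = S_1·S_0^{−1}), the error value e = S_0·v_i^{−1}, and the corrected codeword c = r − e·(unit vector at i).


S = (7, 9, 10), error at position 2, error magnitude e = 6, c = [7, 9, 2, 3, 10].

Step 1: column multipliers v_i = (∏_{j≠i}(α_i − α_j))^{−1} mod 11.
  i = 1 (α = 8): (8−6)(8−2)(8−1)(8−5) = 2·6·7·3 = 252 ≡ 10, so v_1 = 10^{−1} = 10 (mod 11).
  i = 2 (α = 6): (6−8)(6−2)(6−1)(6−5) = (−2)·4·5·1 = −40 ≡ 4, so v_2 = 4^{−1} = 3 (mod 11).
  i = 3 (α = 2): (2−8)(2−6)(2−1)(2−5) = (−6)·(−4)·1·(−3) = −72 ≡ 5, so v_3 = 5^{−1} = 9 (mod 11).
  i = 4 (α = 1): (1−8)(1−6)(1−2)(1−5) = (−7)·(−5)·(−1)·(−4) = 140 ≡ 8, so v_4 = 8^{−1} = 7 (mod 11).
  i = 5 (α = 5): (5−8)(5−6)(5−2)(5−1) = (−3)·(−1)·3·4 = 36 ≡ 3, so v_5 = 3^{−1} = 4 (mod 11).
  v = [10, 3, 9, 7, 4].
Step 2: syndromes of r = [7, 4, 2, 3, 10] (all sums mod 11).
  S_0 = Σ v_i r_i = 10·7 + 3·4 + 9·2 + 7·3 + 4·10 = 161 ≡ 7.
  S_1 = Σ v_i α_i r_i = 10·8·7 + 3·6·4 + 9·2·2 + 7·1·3 + 4·5·10 = 889 ≡ 9.
  α_i^2 mod 11 = [9, 3, 4, 1, 3].
  S_2 = Σ v_i α_i^2 r_i = 10·9·7 + 3·3·4 + 9·4·2 + 7·1·3 + 4·3·10 = 879 ≡ 10.
  S = (7, 9, 10) ≠ 0, so r is not a codeword (an error is present).
Step 3: locate the error. For a single error e at position i, S_ℓ = v_i·e·α_i^ℓ, so α_err = S_1/S_0.
  S_0^{−1} = 7^{−1} = 8 (mod 11), so α_err = 9·8 = 72 ≡ 6 = α_2. Error position i = 2.
  Consistency check: S_2/S_1 = 10·5 = 50 ≡ 6 = α_err ✓ (single-error assumption holds).
Step 4: error magnitude e = S_0/v_2 = S_0·∏_{j≠2}(α_2 − α_j) = 7·4 = 28 ≡ 6 (mod 11).
Step 5: correct position 2: c_2 = r_2 − e = 4 − 6 ≡ 9 (mod 11). Hence c = [7, 9, 2, 3, 10].
  Check: interpolating c through the α_i gives m(x) = 4 + 10·x (degree < 2) with m(α_i) = c_i for every i, so c is indeed a codeword.


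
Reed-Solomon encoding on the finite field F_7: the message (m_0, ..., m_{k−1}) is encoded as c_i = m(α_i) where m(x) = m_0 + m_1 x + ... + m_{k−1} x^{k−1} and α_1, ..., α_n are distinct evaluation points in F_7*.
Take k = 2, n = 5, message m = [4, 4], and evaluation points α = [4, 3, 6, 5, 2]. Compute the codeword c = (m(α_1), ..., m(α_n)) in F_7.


c = [6, 2, 0, 3, 5]

Message polynomial: m(x) = 4 + 4·x (mod 7).
For each evaluation point α_i, compute m(α_i) mod 7:
  α_1 = 4: Horner steps 4 → 6, so m(4) = 6.
  α_2 = 3: Horner steps 4 → 2, so m(3) = 2.
  α_3 = 6: Horner steps 4 → 0, so m(6) = 0.
  α_4 = 5: Horner steps 4 → 3, so m(5) = 3.
  α_5 = 2: Horner steps 4 → 5, so m(2) = 5.
Codeword c = [6, 2, 0, 3, 5] ∈ F_7^5.


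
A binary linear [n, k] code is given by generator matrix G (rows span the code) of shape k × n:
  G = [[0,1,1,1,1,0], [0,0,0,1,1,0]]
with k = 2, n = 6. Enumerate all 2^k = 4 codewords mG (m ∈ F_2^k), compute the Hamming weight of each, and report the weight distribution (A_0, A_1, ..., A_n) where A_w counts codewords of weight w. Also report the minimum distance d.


Weight distribution: A_0 = 1, A_2 = 2, A_4 = 1. Minimum distance d = 2.

Enumerate all 2^2 = 4 messages m ∈ F_2^2.
For each, compute codeword c = mG in F_2^6, then tally its weight.
  m = 00 → c = 000000, weight = 0.
  m = 10 → c = 011110, weight = 4.
  m = 01 → c = 000110, weight = 2.
  m = 11 → c = 011000, weight = 2.
Tally weights:
  weight 0: 1 codewords.
  weight 2: 2 codewords.
  weight 4: 1 codewords.
Minimum distance d = smallest w > 0 with A_w > 0 = 2.
Sanity: Σ A_w = 4 = 2^2 = 4 ✓.


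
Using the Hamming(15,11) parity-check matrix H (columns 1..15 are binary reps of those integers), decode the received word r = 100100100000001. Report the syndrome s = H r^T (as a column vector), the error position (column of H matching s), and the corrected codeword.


s = (1, 1, 0, 1)^T, error position = 13, corrected codeword c = 100100100000101

Compute s = H r^T mod 2 one row at a time:
  s_1 = 0 + 0 + 0 + 0 + 0 + 0 + 0 + 1 = 1 ≡ 1 (mod 2).
  s_2 = 1 + 0 + 0 + 1 + 0 + 0 + 0 + 1 = 3 ≡ 1 (mod 2).
  s_3 = 0 + 0 + 0 + 1 + 0 + 0 + 0 + 1 = 2 ≡ 0 (mod 2).
  s_4 = 1 + 0 + 0 + 1 + 0 + 0 + 0 + 1 = 3 ≡ 1 (mod 2).
s = (1, 1, 0, 1)^T — this equals column 13 of H (binary 1101), so error is at position 13.
Correct: flip bit 13 of r = 100100100000001 to get c = 100100100000101.


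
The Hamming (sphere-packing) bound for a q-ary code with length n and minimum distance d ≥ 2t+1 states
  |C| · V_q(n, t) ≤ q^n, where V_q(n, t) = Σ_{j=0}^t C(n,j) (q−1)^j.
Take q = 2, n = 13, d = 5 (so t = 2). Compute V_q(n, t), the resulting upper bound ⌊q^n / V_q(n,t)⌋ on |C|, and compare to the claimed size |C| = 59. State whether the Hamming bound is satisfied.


V_q(n, t) = 92, q^n = 8192, Hamming bound = 89, |C| = 59 ≤ bound (satisfied).

Step 1: Compute V_q(n, t) = Σ_{j=0}^2 C(n, j) (q−1)^j.
  j = 0: C(13,0)·(1)^0 = 1·1 = 1.
  j = 1: C(13,1)·(1)^1 = 13·1 = 13.
  j = 2: C(13,2)·(1)^2 = 78·1 = 78.
  V_q(n, t) = 1 + 13 + 78 = 92.
Step 2: q^n = 2^13 = 8192.
Step 3: Hamming bound ⌊q^n / V_q(n,t)⌋ = ⌊8192/92⌋ = 89.
Step 4: Compare |C| = 59 to 89: satisfied.
The claimed |C| lies below the Hamming bound.


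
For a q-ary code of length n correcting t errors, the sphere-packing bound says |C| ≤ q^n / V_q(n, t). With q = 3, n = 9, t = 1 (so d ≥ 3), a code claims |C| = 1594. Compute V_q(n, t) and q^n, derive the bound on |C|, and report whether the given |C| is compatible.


V_q(n, t) = 19, q^n = 19683, Hamming bound = 1035, |C| = 1594 > bound (violated).

Step 1: Compute V_q(n, t) = Σ_{j=0}^1 C(n, j) (q−1)^j.
  j = 0: C(9,0)·(2)^0 = 1·1 = 1.
  j = 1: C(9,1)·(2)^1 = 9·2 = 18.
  V_q(n, t) = 1 + 18 = 19.
Step 2: q^n = 3^9 = 19683.
Step 3: Hamming bound ⌊q^n / V_q(n,t)⌋ = ⌊19683/19⌋ = 1035.
Step 4: Compare |C| = 1594 to 1035: violated.
The claimed |C| lies above the Hamming bound, so no 3-ary code of length 9 with d ≥ 3 can have 1594 codewords.
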